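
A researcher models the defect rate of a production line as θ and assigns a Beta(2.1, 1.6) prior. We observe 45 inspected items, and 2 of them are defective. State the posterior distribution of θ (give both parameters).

Posterior: Beta(4.1, 44.6)

Observing 2 successes and 43 failures updates Beta(2.1, 1.6) by adding the success and failure counts to the two shape parameters: α = 2.1+2 = 4.1, β = 1.6+43 = 44.6.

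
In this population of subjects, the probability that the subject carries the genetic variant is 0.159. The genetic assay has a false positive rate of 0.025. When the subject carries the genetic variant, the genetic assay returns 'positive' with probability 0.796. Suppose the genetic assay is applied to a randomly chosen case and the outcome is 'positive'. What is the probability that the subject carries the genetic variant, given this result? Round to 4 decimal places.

P(H | E) ≈ 0.8575

Let H be the event that the subject carries the genetic variant. P(H) = 0.159, so P(¬H) = 0.841. With E the 'positive' result, P(E|H) = 0.796 and P(E|¬H) = 0.025.
P(E) = 0.796·0.159 + 0.025·0.841 = 0.12656 + 0.021025 = 0.14759.
By Bayes' theorem, P(H|E) = 0.12656 / 0.14759 = 0.8575.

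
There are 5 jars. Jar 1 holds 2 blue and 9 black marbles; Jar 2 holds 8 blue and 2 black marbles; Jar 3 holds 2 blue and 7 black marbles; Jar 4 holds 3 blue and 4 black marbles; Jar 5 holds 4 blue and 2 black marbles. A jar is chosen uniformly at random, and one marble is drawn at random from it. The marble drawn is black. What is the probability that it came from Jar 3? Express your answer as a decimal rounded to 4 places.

Posterior probability ≈ 0.2880

P(black|Jar 1) = 0.8182; P(black|Jar 2) = 0.2; P(black|Jar 3) = 0.7778; P(black|Jar 4) = 0.5714; P(black|Jar 5) = 0.3333.
Prior × likelihood for each source: 0.2·0.8182=0.1636, 0.2·0.2=0.04000, 0.2·0.7778=0.1556, 0.2·0.5714=0.1143, 0.2·0.3333=0.06667. Summing gives P(black) = 0.54014.
P(Jar 3 | black) = 0.1556 / 0.54014 = 0.2880.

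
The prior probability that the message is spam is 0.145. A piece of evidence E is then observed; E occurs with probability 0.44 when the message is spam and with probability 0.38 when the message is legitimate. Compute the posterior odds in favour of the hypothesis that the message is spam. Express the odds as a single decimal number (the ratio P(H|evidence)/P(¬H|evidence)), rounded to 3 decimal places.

Prior odds = 0.145/(1−0.145) = 0.16959. In log-odds, ln(0.16959) = -1.7744.
Add log likelihood ratio: ln(1.1579) = 0.14660.
Posterior log-odds = -1.6278, so posterior odds = exp(-1.6278) = 0.19637.

Posterior odds ≈ 0.196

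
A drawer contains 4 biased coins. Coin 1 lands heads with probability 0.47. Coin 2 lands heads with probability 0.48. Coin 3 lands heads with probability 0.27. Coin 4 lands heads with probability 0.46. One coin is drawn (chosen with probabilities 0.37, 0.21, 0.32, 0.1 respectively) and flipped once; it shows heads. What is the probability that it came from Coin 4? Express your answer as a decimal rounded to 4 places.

Posterior probability ≈ 0.1130

Tabulate prior·likelihood by source: [1] prior 0.37, lik 0.47, product 0.1739; [2] prior 0.21, lik 0.48, product 0.1008; [3] prior 0.32, lik 0.27, product 0.08640; [4] prior 0.1, lik 0.46, product 0.04600.
Normalizing constant = 0.40710; the posterior for Coin 4 is its product over the sum, 0.04600/0.40710 = 0.1130.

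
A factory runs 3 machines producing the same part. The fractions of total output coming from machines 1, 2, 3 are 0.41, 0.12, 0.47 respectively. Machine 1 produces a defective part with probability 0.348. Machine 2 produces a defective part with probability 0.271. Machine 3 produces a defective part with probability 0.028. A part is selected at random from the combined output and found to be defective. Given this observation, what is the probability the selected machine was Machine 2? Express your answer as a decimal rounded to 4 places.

Posterior probability ≈ 0.1726

P(defective|M1) = 0.348; P(defective|M2) = 0.271; P(defective|M3) = 0.028.
Prior × likelihood for each source: 0.41·0.348=0.1427, 0.12·0.271=0.03252, 0.47·0.028=0.01316. Summing gives P(defective) = 0.18836.
P(Machine 2 | defective) = 0.03252 / 0.18836 = 0.1726.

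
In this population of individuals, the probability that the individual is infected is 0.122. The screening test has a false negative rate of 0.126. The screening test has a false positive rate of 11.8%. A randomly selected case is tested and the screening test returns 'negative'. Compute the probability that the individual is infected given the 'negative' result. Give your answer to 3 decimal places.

P(H | E) ≈ 0.019

Write H for 'the individual is infected'. Prior odds H:¬H = 0.122/0.878 = 0.13895. For the 'negative' outcome, the likelihood ratio is 0.126/0.882 = 0.14286.
Posterior odds = 0.13895 × 0.14286 = 0.019850, so P(H|E) = 0.019850/(1+0.019850) = 0.019.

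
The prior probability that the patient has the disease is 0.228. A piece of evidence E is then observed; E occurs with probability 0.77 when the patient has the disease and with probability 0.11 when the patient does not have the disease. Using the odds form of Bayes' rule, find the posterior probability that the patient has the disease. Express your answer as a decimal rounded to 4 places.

Prior odds = 0.228/(1−0.228) = 0.29534. In log-odds, ln(0.29534) = -1.2196.
Add log likelihood ratio: ln(7.0000) = 1.9459.
Posterior log-odds = 0.72627, so posterior odds = exp(0.72627) = 2.0674. Converting, P(H|E) = 2.0674/3.0674 = 0.6740.

Posterior probability ≈ 0.6740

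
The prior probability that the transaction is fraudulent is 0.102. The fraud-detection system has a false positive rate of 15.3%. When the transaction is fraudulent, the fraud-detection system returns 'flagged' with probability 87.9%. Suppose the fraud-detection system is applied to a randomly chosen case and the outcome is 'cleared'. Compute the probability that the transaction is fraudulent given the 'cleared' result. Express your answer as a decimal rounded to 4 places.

Write H for 'the transaction is fraudulent'. Prior odds H:¬H = 0.102/0.898 = 0.11359. For the 'cleared' outcome, the likelihood ratio is 0.121/0.847 = 0.14286.
Posterior odds = 0.11359 × 0.14286 = 0.016227, so P(H|E) = 0.016227/(1+0.016227) = 0.0160.

P(H | E) ≈ 0.0160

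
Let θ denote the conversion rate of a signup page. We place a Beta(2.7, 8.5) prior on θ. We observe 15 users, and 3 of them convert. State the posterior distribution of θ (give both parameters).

Posterior: Beta(5.7, 20.5)

Observing 3 successes and 12 failures updates Beta(2.7, 8.5) by adding the success and failure counts to the two shape parameters: α = 2.7+3 = 5.7, β = 8.5+12 = 20.5.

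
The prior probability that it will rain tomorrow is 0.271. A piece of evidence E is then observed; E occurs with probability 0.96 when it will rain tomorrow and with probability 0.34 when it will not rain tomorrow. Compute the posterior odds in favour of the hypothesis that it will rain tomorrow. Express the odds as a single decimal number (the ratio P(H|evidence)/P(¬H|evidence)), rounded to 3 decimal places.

Prior odds = 0.271/(1−0.271) = 0.37174. In log-odds, ln(0.37174) = -0.98955.
Add log likelihood ratio: ln(2.8235) = 1.0380.
Posterior log-odds = 0.048433, so posterior odds = exp(0.048433) = 1.0496.

Posterior odds ≈ 1.050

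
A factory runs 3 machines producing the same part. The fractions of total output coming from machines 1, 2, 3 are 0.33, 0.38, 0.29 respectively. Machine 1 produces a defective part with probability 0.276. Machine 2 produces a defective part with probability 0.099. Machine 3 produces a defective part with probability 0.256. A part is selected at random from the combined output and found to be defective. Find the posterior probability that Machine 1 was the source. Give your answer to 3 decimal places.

P(defective|M1) = 0.276; P(defective|M2) = 0.099; P(defective|M3) = 0.256.
Prior × likelihood for each source: 0.33·0.276=0.09108, 0.38·0.099=0.03762, 0.29·0.256=0.07424. Summing gives P(defective) = 0.20294.
P(Machine 1 | defective) = 0.09108 / 0.20294 = 0.449.

Posterior probability ≈ 0.449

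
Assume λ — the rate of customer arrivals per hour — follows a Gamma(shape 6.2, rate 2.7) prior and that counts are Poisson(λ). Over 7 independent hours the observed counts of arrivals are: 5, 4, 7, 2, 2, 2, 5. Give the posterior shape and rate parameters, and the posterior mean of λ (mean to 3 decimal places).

Posterior: Gamma(shape=33.2, rate=9.7); mean ≈ 3.423

Total count ∑xᵢ = 27 over n = 7 hours.
Gamma is conjugate to the Poisson likelihood: posterior is Gamma(shape = 6.2+27 = 33.2, rate = 2.7+7 = 9.7).
E[λ | data] = 33.2/9.7 = 3.423.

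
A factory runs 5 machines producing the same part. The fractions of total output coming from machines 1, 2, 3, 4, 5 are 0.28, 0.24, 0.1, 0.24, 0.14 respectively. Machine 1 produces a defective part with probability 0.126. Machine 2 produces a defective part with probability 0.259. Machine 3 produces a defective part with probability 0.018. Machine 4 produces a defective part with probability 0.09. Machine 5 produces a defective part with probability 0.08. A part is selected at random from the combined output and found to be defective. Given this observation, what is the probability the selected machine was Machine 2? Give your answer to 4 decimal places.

P(defective|M1) = 0.126; P(defective|M2) = 0.259; P(defective|M3) = 0.018; P(defective|M4) = 0.09; P(defective|M5) = 0.08.
Prior × likelihood for each source: 0.28·0.126=0.03528, 0.24·0.259=0.06216, 0.1·0.018=0.001800, 0.24·0.09=0.02160, 0.14·0.08=0.01120. Summing gives P(defective) = 0.13204.
P(Machine 2 | defective) = 0.06216 / 0.13204 = 0.4708.

Posterior probability ≈ 0.4708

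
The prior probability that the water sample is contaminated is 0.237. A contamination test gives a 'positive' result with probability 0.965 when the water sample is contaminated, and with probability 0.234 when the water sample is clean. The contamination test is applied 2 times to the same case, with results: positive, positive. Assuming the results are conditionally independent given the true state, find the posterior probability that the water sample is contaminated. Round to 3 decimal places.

Posterior P(H) ≈ 0.841

With H the event that the water sample is contaminated, the joint likelihood of the observed sequence is P(data|H) = 0.965·0.965 = 0.93122 and P(data|¬H) = 0.234·0.234 = 0.054756.
Bayes: P(H|data) = 0.237·0.93122 / (0.237·0.93122 + 0.763·0.054756) = 0.22070/0.26248 = 0.8408.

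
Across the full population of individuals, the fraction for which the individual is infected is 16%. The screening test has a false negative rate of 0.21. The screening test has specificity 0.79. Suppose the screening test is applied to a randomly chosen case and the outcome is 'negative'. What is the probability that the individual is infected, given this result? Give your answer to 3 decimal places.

P(H | E) ≈ 0.048

Write H for 'the individual is infected'. Prior odds H:¬H = 0.16/0.84 = 0.19048. For the 'negative' outcome, the likelihood ratio is 0.21/0.79 = 0.26582.
Posterior odds = 0.19048 × 0.26582 = 0.050633, so P(H|E) = 0.050633/(1+0.050633) = 0.048.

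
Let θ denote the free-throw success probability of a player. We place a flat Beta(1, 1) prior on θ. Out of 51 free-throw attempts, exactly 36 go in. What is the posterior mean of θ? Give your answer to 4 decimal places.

Posterior mean ≈ 0.6981

The binomial likelihood is conjugate to the Beta prior: with 36 successes and 15 failures, the posterior is Beta(1+36, 1+15) = Beta(37, 16).
E[θ | data] = 37/(37+16) = 0.6981.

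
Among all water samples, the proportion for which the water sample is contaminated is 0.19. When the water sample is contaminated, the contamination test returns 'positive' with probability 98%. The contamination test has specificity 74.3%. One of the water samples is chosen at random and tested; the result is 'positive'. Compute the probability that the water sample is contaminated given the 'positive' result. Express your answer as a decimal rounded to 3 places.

P(H | E) ≈ 0.472

Write H for 'the water sample is contaminated'. Prior odds H:¬H = 0.19/0.81 = 0.23457. For the 'positive' outcome, the likelihood ratio is 0.98/0.257 = 3.8132.
Posterior odds = 0.23457 × 3.8132 = 0.89446, so P(H|E) = 0.89446/(1+0.89446) = 0.472.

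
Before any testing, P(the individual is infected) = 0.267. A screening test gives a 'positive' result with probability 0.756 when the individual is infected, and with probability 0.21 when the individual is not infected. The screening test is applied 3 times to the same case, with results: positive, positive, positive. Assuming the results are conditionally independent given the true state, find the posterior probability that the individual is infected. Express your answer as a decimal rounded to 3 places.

Let H be the event that the individual is infected; start with P(H) = 0.267. P('positive'|H) = 0.756, P('positive'|¬H) = 0.21.
Update on result 1 ('positive'): P(H) ← 0.756·0.2670 / (0.756·0.2670 + 0.21·0.7330) = 0.20185/0.35578 = 0.5673.
Update on result 2 ('positive'): P(H) ← 0.756·0.5673 / (0.756·0.5673 + 0.21·0.4327) = 0.42891/0.51977 = 0.8252.
Update on result 3 ('positive'): P(H) ← 0.756·0.8252 / (0.756·0.8252 + 0.21·0.1748) = 0.62385/0.66056 = 0.9444.

Posterior P(H) ≈ 0.944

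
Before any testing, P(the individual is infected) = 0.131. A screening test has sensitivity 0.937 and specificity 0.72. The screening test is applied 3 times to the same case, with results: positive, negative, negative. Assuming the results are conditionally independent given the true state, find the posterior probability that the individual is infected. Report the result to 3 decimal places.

With H the event that the individual is infected, the joint likelihood of the observed sequence is P(data|H) = 0.937·0.063·0.063 = 0.0037190 and P(data|¬H) = 0.28·0.72·0.72 = 0.14515.
Bayes: P(H|data) = 0.131·0.0037190 / (0.131·0.0037190 + 0.869·0.14515) = 0.00048718/0.12662 = 0.0038.

Posterior P(H) ≈ 0.004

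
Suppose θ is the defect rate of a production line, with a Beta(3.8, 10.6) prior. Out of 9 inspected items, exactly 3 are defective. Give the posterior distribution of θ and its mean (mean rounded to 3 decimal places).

Posterior: Beta(6.8, 16.6); mean ≈ 0.291

Observing 3 successes and 6 failures updates Beta(3.8, 10.6) by adding the success and failure counts to the two shape parameters: α = 3.8+3 = 6.8, β = 10.6+6 = 16.6.
Posterior mean = α/(α+β) = 6.8/23.4 = 0.291.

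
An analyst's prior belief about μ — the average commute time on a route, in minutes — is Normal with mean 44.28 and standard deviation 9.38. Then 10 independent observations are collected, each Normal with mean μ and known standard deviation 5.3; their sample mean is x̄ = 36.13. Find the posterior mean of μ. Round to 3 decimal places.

With known σ, the Normal prior is conjugate. Weight on the data is w = (n/σ²)/(n/σ² + 1/τ₀²) = 0.355999/(0.355999+0.0113657) = 0.96906.
Posterior mean = w·x̄ + (1−w)·μ₀ = 0.96906·36.13 + 0.030938·44.28 = 36.382.

Posterior mean ≈ 36.382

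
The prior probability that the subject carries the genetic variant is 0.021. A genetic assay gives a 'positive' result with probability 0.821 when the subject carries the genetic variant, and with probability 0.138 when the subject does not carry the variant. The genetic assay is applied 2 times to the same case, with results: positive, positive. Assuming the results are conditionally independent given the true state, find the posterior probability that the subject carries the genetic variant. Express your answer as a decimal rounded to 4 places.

Posterior P(H) ≈ 0.4316

Let H be the event that the subject carries the genetic variant; start with P(H) = 0.021. P('positive'|H) = 0.821, P('positive'|¬H) = 0.138.
Update on result 1 ('positive'): P(H) ← 0.821·0.0210 / (0.821·0.0210 + 0.138·0.9790) = 0.017241/0.15234 = 0.1132.
Update on result 2 ('positive'): P(H) ← 0.821·0.1132 / (0.821·0.1132 + 0.138·0.8868) = 0.092914/0.21530 = 0.4316.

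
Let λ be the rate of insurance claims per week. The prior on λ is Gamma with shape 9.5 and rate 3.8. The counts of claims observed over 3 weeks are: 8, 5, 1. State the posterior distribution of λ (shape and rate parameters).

Total count ∑xᵢ = 14 over n = 3 weeks.
Gamma is conjugate to the Poisson likelihood: posterior is Gamma(shape = 9.5+14 = 23.5, rate = 3.8+3 = 6.8).

Posterior: Gamma(shape=23.5, rate=6.8)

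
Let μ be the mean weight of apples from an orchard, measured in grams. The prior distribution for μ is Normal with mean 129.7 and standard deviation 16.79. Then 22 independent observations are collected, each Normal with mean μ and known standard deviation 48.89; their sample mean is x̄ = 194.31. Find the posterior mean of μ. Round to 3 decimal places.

With known σ, the Normal prior is conjugate. Weight on the data is w = (n/σ²)/(n/σ² + 1/τ₀²) = 0.00920413/(0.00920413+0.00354731) = 0.72181.
Posterior mean = w·x̄ + (1−w)·μ₀ = 0.72181·194.31 + 0.27819·129.7 = 176.336.

Posterior mean ≈ 176.336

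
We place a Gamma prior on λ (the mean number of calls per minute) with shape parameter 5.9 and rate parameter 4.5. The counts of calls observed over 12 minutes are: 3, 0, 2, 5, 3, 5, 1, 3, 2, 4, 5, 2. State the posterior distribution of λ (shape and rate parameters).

Total count ∑xᵢ = 35 over n = 12 minutes.
Gamma is conjugate to the Poisson likelihood: posterior is Gamma(shape = 5.9+35 = 40.9, rate = 4.5+12 = 16.5).

Posterior: Gamma(shape=40.9, rate=16.5)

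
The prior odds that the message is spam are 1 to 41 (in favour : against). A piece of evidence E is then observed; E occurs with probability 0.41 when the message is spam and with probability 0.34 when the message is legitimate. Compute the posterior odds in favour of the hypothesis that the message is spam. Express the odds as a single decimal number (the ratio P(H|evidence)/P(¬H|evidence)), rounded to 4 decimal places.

Prior odds = 1/41 = 0.024390.
Likelihood ratio for E = 0.41/0.34 = 1.2059.
Posterior odds = prior odds × LR = 0.029412.

Posterior odds ≈ 0.0294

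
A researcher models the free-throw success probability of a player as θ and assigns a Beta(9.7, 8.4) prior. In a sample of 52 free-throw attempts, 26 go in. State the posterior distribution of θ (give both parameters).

Posterior: Beta(35.7, 34.4)

Observing 26 successes and 26 failures updates Beta(9.7, 8.4) by adding the success and failure counts to the two shape parameters: α = 9.7+26 = 35.7, β = 8.4+26 = 34.4.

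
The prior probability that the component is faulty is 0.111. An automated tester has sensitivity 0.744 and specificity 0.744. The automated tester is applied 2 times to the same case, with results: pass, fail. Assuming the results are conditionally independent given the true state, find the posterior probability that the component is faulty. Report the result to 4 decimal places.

Posterior P(H) ≈ 0.1110

Let H be the event that the component is faulty; start with P(H) = 0.111. P('fail'|H) = 0.744, P('fail'|¬H) = 0.256.
Update on result 1 ('pass'): P(H) ← 0.256·0.1110 / (0.256·0.1110 + 0.744·0.8890) = 0.028416/0.68983 = 0.0412.
Update on result 2 ('fail'): P(H) ← 0.744·0.0412 / (0.744·0.0412 + 0.256·0.9588) = 0.030647/0.27610 = 0.1110.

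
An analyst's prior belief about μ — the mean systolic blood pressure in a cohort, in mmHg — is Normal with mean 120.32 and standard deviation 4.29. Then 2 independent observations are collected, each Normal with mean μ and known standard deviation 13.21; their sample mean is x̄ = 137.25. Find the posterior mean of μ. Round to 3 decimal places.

With known σ, the Normal prior is conjugate. Weight on the data is w = (n/σ²)/(n/σ² + 1/τ₀²) = 0.0114610/(0.0114610+0.0543357) = 0.17419.
Posterior mean = w·x̄ + (1−w)·μ₀ = 0.17419·137.25 + 0.82581·120.32 = 123.269.

Posterior mean ≈ 123.269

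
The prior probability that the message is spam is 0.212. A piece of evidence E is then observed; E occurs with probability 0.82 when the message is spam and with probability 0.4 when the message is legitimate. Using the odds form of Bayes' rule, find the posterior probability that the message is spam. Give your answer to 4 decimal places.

Prior odds = 0.212/(1−0.212) = 0.26904.
Likelihood ratio for E = 0.82/0.4 = 2.0500.
Posterior odds = prior odds × LR = 0.55152.
Posterior probability = odds/(1+odds) = 0.55152/1.5515 = 0.3555.

Posterior probability ≈ 0.3555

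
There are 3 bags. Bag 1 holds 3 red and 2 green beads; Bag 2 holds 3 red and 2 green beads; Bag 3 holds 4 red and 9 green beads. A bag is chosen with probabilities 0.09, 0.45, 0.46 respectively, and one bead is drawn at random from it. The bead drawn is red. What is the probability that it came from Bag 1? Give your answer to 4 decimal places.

Posterior probability ≈ 0.1160

Tabulate prior·likelihood by source: [1] prior 0.09, lik 0.6, product 0.05400; [2] prior 0.45, lik 0.6, product 0.2700; [3] prior 0.46, lik 0.3077, product 0.1415.
Normalizing constant = 0.46554; the posterior for Bag 1 is its product over the sum, 0.05400/0.46554 = 0.1160.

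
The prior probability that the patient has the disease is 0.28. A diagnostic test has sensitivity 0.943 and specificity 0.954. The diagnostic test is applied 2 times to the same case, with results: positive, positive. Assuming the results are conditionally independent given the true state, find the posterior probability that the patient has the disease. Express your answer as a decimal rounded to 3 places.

Let H be the event that the patient has the disease; start with P(H) = 0.28. P('positive'|H) = 0.943, P('positive'|¬H) = 0.046.
Update on result 1 ('positive'): P(H) ← 0.943·0.2800 / (0.943·0.2800 + 0.046·0.7200) = 0.26404/0.29716 = 0.8885.
Update on result 2 ('positive'): P(H) ← 0.943·0.8885 / (0.943·0.8885 + 0.046·0.1115) = 0.83790/0.84302 = 0.9939.

Posterior P(H) ≈ 0.994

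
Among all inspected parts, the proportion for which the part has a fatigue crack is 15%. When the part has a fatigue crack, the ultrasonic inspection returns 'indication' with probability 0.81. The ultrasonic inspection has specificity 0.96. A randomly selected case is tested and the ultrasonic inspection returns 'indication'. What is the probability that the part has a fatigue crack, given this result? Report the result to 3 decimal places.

P(H | E) ≈ 0.781

Let H be the event that the part has a fatigue crack. P(H) = 0.15, so P(¬H) = 0.85. With E the 'indication' result, P(E|H) = 0.81 and P(E|¬H) = 0.04.
P(E) = 0.81·0.15 + 0.04·0.85 = 0.12150 + 0.034000 = 0.15550.
By Bayes' theorem, P(H|E) = 0.12150 / 0.15550 = 0.781.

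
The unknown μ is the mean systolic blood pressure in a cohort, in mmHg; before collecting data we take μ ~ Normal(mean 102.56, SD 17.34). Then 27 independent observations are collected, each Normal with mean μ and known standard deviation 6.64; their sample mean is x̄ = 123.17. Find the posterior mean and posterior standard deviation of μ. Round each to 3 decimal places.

Posterior mean ≈ 123.059; posterior SD ≈ 1.274

Prior precision 1/τ₀² = 1/17.34² = 0.00332584; data precision n/σ² = 27/6.64² = 0.612389.
Posterior precision = 0.00332584 + 0.612389 = 0.615715, giving posterior SD = 1/√0.615715 = 1.274.
Posterior mean = (0.00332584·102.56 + 0.612389·123.17) / 0.615715 = 123.059.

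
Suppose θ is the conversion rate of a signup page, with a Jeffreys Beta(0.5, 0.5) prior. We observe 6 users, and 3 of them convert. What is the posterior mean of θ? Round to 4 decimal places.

The binomial likelihood is conjugate to the Beta prior: with 3 successes and 3 failures, the posterior is Beta(0.5+3, 0.5+3) = Beta(3.5, 3.5).
Posterior mean = α/(α+β) = 3.5/7 = 0.5000.

Posterior mean ≈ 0.5000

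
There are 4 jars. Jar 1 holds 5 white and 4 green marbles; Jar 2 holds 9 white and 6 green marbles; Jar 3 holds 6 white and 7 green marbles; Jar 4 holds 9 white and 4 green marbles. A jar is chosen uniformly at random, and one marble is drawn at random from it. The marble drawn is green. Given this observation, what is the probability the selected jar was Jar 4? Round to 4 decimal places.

Posterior probability ≈ 0.1820

Tabulate prior·likelihood by source: [1] prior 0.25, lik 0.4444, product 0.1111; [2] prior 0.25, lik 0.4, product 0.1000; [3] prior 0.25, lik 0.5385, product 0.1346; [4] prior 0.25, lik 0.3077, product 0.07692.
Normalizing constant = 0.42265; the posterior for Jar 4 is its product over the sum, 0.07692/0.42265 = 0.1820.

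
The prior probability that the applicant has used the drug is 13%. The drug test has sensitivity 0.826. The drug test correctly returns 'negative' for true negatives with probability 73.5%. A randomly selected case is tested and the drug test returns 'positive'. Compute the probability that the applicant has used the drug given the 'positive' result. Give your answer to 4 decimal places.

Let H be the event that the applicant has used the drug. P(H) = 0.13, so P(¬H) = 0.87. With E the 'positive' result, P(E|H) = 0.826 and P(E|¬H) = 0.265.
P(E) = 0.826·0.13 + 0.265·0.87 = 0.10738 + 0.23055 = 0.33793.
By Bayes' theorem, P(H|E) = 0.10738 / 0.33793 = 0.3178.

P(H | E) ≈ 0.3178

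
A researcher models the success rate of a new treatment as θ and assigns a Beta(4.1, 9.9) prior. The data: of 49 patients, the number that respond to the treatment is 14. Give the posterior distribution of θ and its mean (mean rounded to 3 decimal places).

Posterior: Beta(18.1, 44.9); mean ≈ 0.287

The binomial likelihood is conjugate to the Beta prior: with 14 successes and 35 failures, the posterior is Beta(4.1+14, 9.9+35) = Beta(18.1, 44.9).
E[θ | data] = 18.1/(18.1+44.9) = 0.287.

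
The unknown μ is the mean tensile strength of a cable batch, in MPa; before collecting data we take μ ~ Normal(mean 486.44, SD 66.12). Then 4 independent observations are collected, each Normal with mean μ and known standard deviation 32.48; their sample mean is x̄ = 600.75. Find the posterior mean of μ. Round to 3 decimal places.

Posterior mean ≈ 594.246

With known σ, the Normal prior is conjugate. Weight on the data is w = (n/σ²)/(n/σ² + 1/τ₀²) = 0.00379165/(0.00379165+0.00022874) = 0.94311.
Posterior mean = w·x̄ + (1−w)·μ₀ = 0.94311·600.75 + 0.056894·486.44 = 594.246.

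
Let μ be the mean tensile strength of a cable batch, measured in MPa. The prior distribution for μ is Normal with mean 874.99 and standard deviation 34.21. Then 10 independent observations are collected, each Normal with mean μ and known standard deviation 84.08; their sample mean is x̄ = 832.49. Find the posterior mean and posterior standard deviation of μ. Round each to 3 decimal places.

Posterior mean ≈ 848.495; posterior SD ≈ 20.993

With known σ, the Normal prior is conjugate. Weight on the data is w = (n/σ²)/(n/σ² + 1/τ₀²) = 0.00141454/(0.00141454+0.00085446) = 0.62342.
Posterior mean = w·x̄ + (1−w)·μ₀ = 0.62342·832.49 + 0.37658·874.99 = 848.495. Posterior variance = 1/(0.00141454+0.00085446) = 440.722, so SD = 20.993.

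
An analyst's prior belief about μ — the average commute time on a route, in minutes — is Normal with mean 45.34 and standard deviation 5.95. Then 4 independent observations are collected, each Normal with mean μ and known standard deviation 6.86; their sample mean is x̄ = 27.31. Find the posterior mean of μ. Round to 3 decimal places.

With known σ, the Normal prior is conjugate. Weight on the data is w = (n/σ²)/(n/σ² + 1/τ₀²) = 0.0849986/(0.0849986+0.0282466) = 0.75057.
Posterior mean = w·x̄ + (1−w)·μ₀ = 0.75057·27.31 + 0.24943·45.34 = 31.807.

Posterior mean ≈ 31.807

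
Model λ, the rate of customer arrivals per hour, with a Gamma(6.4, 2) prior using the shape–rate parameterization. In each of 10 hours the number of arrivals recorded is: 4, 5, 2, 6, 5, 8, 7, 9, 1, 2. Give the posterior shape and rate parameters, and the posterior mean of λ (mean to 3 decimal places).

Total count ∑xᵢ = 49 over n = 10 hours.
Gamma is conjugate to the Poisson likelihood: posterior is Gamma(shape = 6.4+49 = 55.4, rate = 2+10 = 12).
E[λ | data] = 55.4/12 = 4.617.

Posterior: Gamma(shape=55.4, rate=12); mean ≈ 4.617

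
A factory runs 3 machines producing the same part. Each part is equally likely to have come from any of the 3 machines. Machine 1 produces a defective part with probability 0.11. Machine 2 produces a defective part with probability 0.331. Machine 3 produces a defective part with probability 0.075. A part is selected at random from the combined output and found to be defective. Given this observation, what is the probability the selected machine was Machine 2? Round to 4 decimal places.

Tabulate prior·likelihood by source: [1] prior 0.333333, lik 0.11, product 0.03667; [2] prior 0.333333, lik 0.331, product 0.1103; [3] prior 0.333333, lik 0.075, product 0.02500.
Normalizing constant = 0.17200; the posterior for Machine 2 is its product over the sum, 0.1103/0.17200 = 0.6415.

Posterior probability ≈ 0.6415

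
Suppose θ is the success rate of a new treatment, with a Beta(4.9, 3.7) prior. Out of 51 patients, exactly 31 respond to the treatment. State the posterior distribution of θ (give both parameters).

The binomial likelihood is conjugate to the Beta prior: with 31 successes and 20 failures, the posterior is Beta(4.9+31, 3.7+20) = Beta(35.9, 23.7).

Posterior: Beta(35.9, 23.7)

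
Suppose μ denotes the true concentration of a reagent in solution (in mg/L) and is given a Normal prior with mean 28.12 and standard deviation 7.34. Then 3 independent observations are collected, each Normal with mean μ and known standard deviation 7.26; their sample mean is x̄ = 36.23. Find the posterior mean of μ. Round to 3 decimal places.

Prior precision 1/τ₀² = 1/7.34² = 0.0185613; data precision n/σ² = 3/7.26² = 0.0569178.
Posterior precision = 0.0185613 + 0.0569178 = 0.0754791.
Posterior mean = (0.0185613·28.12 + 0.0569178·36.23) / 0.0754791 = 34.236.

Posterior mean ≈ 34.236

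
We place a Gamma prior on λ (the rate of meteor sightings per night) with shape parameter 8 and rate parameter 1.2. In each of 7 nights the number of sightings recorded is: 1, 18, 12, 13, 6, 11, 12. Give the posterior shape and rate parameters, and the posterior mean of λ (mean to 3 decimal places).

Posterior: Gamma(shape=81, rate=8.2); mean ≈ 9.878

Total count ∑xᵢ = 73 over n = 7 nights.
Gamma is conjugate to the Poisson likelihood: posterior is Gamma(shape = 8+73 = 81, rate = 1.2+7 = 8.2).
Posterior mean = shape/rate = 81/8.2 = 9.878.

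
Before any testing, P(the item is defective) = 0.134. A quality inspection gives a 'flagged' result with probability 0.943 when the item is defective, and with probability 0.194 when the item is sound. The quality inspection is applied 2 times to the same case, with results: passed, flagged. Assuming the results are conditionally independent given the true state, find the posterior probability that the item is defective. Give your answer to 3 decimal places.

With H the event that the item is defective, the joint likelihood of the observed sequence is P(data|H) = 0.057·0.943 = 0.053751 and P(data|¬H) = 0.806·0.194 = 0.15636.
Bayes: P(H|data) = 0.134·0.053751 / (0.134·0.053751 + 0.866·0.15636) = 0.0072026/0.14261 = 0.0505.

Posterior P(H) ≈ 0.051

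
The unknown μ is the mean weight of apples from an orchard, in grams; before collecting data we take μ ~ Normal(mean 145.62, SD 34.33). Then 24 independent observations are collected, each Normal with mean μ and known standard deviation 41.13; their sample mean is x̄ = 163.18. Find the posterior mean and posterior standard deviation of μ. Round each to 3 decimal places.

Posterior mean ≈ 162.189; posterior SD ≈ 8.155

With known σ, the Normal prior is conjugate. Weight on the data is w = (n/σ²)/(n/σ² + 1/τ₀²) = 0.0141871/(0.0141871+0.00084850) = 0.94357.
Posterior mean = w·x̄ + (1−w)·μ₀ = 0.94357·163.18 + 0.056433·145.62 = 162.189. Posterior variance = 1/(0.0141871+0.00084850) = 66.5088, so SD = 8.155.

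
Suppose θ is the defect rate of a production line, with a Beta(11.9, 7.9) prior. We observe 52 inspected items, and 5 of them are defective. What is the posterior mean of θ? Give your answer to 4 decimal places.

The binomial likelihood is conjugate to the Beta prior: with 5 successes and 47 failures, the posterior is Beta(11.9+5, 7.9+47) = Beta(16.9, 54.9).
Posterior mean = α/(α+β) = 16.9/71.8 = 0.2354.

Posterior mean ≈ 0.2354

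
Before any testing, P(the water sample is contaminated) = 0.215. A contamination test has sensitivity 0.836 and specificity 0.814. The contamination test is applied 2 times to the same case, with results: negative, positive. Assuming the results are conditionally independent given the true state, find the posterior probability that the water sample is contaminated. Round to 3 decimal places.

With H the event that the water sample is contaminated, the joint likelihood of the observed sequence is P(data|H) = 0.164·0.836 = 0.13710 and P(data|¬H) = 0.814·0.186 = 0.15140.
Bayes: P(H|data) = 0.215·0.13710 / (0.215·0.13710 + 0.785·0.15140) = 0.029477/0.14833 = 0.1987.

Posterior P(H) ≈ 0.199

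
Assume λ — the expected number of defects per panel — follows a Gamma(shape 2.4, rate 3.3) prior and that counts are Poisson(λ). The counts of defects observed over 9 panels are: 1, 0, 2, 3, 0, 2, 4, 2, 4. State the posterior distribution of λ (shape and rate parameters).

The Poisson likelihood adds the total count to the shape and the number of exposure periods to the rate. Here ∑xᵢ = 18 and n = 9, so shape 2.4→20.4 and rate 3.3→12.3.

Posterior: Gamma(shape=20.4, rate=12.3)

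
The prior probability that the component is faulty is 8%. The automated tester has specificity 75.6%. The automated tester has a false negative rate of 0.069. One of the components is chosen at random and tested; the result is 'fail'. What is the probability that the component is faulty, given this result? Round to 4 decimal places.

P(H | E) ≈ 0.2491

Let H be the event that the component is faulty. P(H) = 0.08, so P(¬H) = 0.92. With E the 'fail' result, P(E|H) = 0.931 and P(E|¬H) = 0.244.
P(E) = 0.931·0.08 + 0.244·0.92 = 0.074480 + 0.22448 = 0.29896.
By Bayes' theorem, P(H|E) = 0.074480 / 0.29896 = 0.2491.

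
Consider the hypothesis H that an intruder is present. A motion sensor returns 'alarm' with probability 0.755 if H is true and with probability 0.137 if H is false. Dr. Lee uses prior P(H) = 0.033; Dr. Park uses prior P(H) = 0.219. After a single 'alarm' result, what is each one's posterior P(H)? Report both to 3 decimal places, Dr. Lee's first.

P('+'|H) = 0.755, P('+'|¬H) = 0.137.
Dr. Lee: numerator 0.755·0.033 = 0.024915; evidence = 0.024915+0.137·0.967 = 0.15739; posterior = 0.158.
Dr. Park: numerator 0.755·0.219 = 0.16534; evidence = 0.16534+0.137·0.781 = 0.27234; posterior = 0.607.

Dr. Lee: 0.158; Dr. Park: 0.607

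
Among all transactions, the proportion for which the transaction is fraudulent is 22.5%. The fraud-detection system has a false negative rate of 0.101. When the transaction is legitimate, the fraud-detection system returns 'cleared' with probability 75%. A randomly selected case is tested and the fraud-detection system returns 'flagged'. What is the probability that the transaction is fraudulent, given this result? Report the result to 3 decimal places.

Write H for 'the transaction is fraudulent'. Prior odds H:¬H = 0.225/0.775 = 0.29032. For the 'flagged' outcome, the likelihood ratio is 0.899/0.25 = 3.5960.
Posterior odds = 0.29032 × 3.5960 = 1.0440, so P(H|E) = 1.0440/(1+1.0440) = 0.511.

P(H | E) ≈ 0.511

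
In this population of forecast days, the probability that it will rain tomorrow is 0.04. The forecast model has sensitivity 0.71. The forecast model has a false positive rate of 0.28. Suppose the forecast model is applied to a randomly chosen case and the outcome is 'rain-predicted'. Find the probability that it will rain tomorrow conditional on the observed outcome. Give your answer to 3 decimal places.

Write H for 'it will rain tomorrow'. Prior odds H:¬H = 0.04/0.96 = 0.041667. For the 'rain-predicted' outcome, the likelihood ratio is 0.71/0.28 = 2.5357.
Posterior odds = 0.041667 × 2.5357 = 0.10565, so P(H|E) = 0.10565/(1+0.10565) = 0.096.

P(H | E) ≈ 0.096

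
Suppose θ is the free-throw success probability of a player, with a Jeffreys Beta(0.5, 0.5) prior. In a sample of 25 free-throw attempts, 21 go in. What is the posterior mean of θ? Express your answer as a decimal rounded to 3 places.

The binomial likelihood is conjugate to the Beta prior: with 21 successes and 4 failures, the posterior is Beta(0.5+21, 0.5+4) = Beta(21.5, 4.5).
Posterior mean = α/(α+β) = 21.5/26 = 0.827.

Posterior mean ≈ 0.827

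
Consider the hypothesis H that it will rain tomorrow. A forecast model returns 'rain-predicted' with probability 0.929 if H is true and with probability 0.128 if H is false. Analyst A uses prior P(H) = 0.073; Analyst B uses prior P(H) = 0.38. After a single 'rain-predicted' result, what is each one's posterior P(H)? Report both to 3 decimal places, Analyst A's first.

P('+'|H) = 0.929, P('+'|¬H) = 0.128.
Analyst A: numerator 0.929·0.073 = 0.067817; evidence = 0.067817+0.128·0.927 = 0.18647; posterior = 0.364.
Analyst B: numerator 0.929·0.38 = 0.35302; evidence = 0.35302+0.128·0.62 = 0.43238; posterior = 0.816.

Analyst A: 0.364; Analyst B: 0.816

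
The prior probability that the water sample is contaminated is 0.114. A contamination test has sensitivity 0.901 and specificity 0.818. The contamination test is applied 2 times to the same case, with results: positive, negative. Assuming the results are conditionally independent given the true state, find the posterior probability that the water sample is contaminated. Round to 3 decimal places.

Posterior P(H) ≈ 0.072

Let H be the event that the water sample is contaminated; start with P(H) = 0.114. P('positive'|H) = 0.901, P('positive'|¬H) = 0.182.
Update on result 1 ('positive'): P(H) ← 0.901·0.1140 / (0.901·0.1140 + 0.182·0.8860) = 0.10271/0.26397 = 0.3891.
Update on result 2 ('negative'): P(H) ← 0.099·0.3891 / (0.099·0.3891 + 0.818·0.6109) = 0.038523/0.53822 = 0.0716.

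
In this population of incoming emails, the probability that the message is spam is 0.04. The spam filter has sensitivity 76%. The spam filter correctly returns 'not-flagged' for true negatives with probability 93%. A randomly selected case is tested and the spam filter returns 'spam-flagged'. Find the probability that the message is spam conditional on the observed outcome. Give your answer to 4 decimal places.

Write H for 'the message is spam'. Prior odds H:¬H = 0.04/0.96 = 0.041667. For the 'spam-flagged' outcome, the likelihood ratio is 0.76/0.07 = 10.857.
Posterior odds = 0.041667 × 10.857 = 0.45238, so P(H|E) = 0.45238/(1+0.45238) = 0.3115.

P(H | E) ≈ 0.3115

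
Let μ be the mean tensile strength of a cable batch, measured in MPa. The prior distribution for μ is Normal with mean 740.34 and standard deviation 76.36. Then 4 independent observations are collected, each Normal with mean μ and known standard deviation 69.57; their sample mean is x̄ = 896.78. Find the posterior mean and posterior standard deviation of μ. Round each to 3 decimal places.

Prior precision 1/τ₀² = 1/76.36² = 0.00017150; data precision n/σ² = 4/69.57² = 0.00082645.
Posterior precision = 0.00017150 + 0.00082645 = 0.00099795, giving posterior SD = 1/√0.00099795 = 31.655.
Posterior mean = (0.00017150·740.34 + 0.00082645·896.78) / 0.00099795 = 869.895.

Posterior mean ≈ 869.895; posterior SD ≈ 31.655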